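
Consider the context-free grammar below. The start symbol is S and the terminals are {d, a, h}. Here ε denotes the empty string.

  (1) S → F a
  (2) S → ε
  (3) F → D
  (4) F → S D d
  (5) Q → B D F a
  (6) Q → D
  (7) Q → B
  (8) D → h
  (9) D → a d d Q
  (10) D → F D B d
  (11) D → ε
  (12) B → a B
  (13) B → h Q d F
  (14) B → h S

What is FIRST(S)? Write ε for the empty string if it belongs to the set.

FIRST(B): from B→a B we get {a}; from B→h Q d F we get {h}; from B→h S we get {h}. So FIRST(B) = {a, h}.
FIRST(S): from S→F a we get {a, d, h}; from S→ε we get {ε}. So FIRST(S) = {ε, a, d, h}.
FIRST(F): from F→D we get {ε, a, d, h}; from F→S D d we get {a, d, h}. So FIRST(F) = {ε, a, d, h}.
FIRST(D): from D→h we get {h}; from D→a d d Q we get {a}; from D→F D B d we get {a, d, h}; from D→ε we get {ε}. So FIRST(D) = {ε, a, d, h}.
FIRST(Q): from Q→B D F a we get {a, h}; from Q→D we get {ε, a, d, h}; from Q→B we get {a, h}. So FIRST(Q) = {ε, a, d, h}.

{ε, a, d, h}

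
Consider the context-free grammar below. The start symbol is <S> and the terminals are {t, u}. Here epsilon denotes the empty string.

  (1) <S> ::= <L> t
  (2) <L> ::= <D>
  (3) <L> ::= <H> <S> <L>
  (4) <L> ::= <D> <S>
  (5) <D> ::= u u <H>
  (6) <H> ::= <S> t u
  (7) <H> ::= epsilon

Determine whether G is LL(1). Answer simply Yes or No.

FIRST(<S>) = {u}
FIRST(<L>) = {u}
FIRST(<D>) = {u}
FIRST(<H>) = {epsilon, u}
FOLLOW(<S>) = {$, t, u}
FOLLOW(<L>) = {t}
FOLLOW(<D>) = {t, u}
FOLLOW(<H>) = {t, u}
Cell M[<H>, u] receives both <H> ::= <S> t u and <H> ::= epsilon — the grammar is not LL(1).

No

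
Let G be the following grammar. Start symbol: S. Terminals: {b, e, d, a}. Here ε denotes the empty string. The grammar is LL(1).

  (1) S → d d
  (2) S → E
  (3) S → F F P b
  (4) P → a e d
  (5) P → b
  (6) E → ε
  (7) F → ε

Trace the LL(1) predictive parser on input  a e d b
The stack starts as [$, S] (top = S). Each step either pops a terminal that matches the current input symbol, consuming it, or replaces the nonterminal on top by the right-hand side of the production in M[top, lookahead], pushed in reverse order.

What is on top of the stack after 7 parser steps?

b

     Stack      Input      Action
  1  $ S        a e d b $  expand S → F F P b
  2  $ b P F F  a e d b $  expand F → ε
  3  $ b P F    a e d b $  expand F → ε
  4  $ b P      a e d b $  expand P → a e d
  5  $ b d e a  a e d b $  match a
  6  $ b d e    e d b $    match e
  7  $ b d      d b $      match d
Stack after step 7: $ b (top = b).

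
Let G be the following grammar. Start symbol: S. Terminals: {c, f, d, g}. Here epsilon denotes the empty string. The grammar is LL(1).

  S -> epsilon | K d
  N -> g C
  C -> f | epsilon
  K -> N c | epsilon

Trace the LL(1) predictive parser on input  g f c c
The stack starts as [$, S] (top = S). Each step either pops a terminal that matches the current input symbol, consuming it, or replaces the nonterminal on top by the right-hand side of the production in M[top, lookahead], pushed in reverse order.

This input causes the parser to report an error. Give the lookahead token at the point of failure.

     Stack      Input      Action
  1  $ S        g f c c $  expand S -> K d
  2  $ d K      g f c c $  expand K -> N c
  3  $ d c N    g f c c $  expand N -> g C
  4  $ d c C g  g f c c $  match g
  5  $ d c C    f c c $    expand C -> f
  6  $ d c f    f c c $    match f
  7  $ d c      c c $      match c
  8  $ d        c $        error: top is terminal d but lookahead is c

c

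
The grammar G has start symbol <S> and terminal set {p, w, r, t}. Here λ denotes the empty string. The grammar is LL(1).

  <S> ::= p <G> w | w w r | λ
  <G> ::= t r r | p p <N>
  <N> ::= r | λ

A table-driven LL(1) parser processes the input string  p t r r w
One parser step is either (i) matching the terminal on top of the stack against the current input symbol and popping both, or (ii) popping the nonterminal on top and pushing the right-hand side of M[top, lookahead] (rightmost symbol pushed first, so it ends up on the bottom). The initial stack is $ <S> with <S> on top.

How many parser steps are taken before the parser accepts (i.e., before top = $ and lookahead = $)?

step 1: stack=$ <S>  input=p t r r w $  — expand <S> ::= p <G> w
step 2: stack=$ w <G> p  input=p t r r w $  — match p
step 3: stack=$ w <G>  input=t r r w $  — expand <G> ::= t r r
step 4: stack=$ w r r t  input=t r r w $  — match t
step 5: stack=$ w r r  input=r r w $  — match r
step 6: stack=$ w r  input=r w $  — match r
step 7: stack=$ w  input=w $  — match w
Accept reached after 7 steps.

7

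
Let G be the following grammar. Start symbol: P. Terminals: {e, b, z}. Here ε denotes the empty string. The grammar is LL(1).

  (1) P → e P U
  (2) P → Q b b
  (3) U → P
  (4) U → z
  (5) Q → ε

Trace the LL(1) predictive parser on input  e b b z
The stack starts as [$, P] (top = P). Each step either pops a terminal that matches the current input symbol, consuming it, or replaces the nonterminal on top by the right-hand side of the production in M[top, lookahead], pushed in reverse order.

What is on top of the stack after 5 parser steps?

step 1: stack=$ P  input=e b b z $  — expand P → e P U
step 2: stack=$ U P e  input=e b b z $  — match e
step 3: stack=$ U P  input=b b z $  — expand P → Q b b
step 4: stack=$ U b b Q  input=b b z $  — expand Q → ε
step 5: stack=$ U b b  input=b b z $  — match b
Stack after step 5: $ U b (top = b).

b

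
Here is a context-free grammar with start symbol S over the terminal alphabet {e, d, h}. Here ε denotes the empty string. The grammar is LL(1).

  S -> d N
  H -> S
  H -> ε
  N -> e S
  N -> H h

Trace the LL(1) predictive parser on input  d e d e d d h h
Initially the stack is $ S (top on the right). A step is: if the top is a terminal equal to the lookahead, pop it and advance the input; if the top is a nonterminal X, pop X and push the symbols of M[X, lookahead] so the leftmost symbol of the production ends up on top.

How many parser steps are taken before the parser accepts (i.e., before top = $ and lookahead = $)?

      Stack    Input              Action
   1  $ S      d e d e d d h h $  expand S -> d N
   2  $ N d    d e d e d d h h $  match d
   3  $ N      e d e d d h h $    expand N -> e S
   4  $ S e    e d e d d h h $    match e
   5  $ S      d e d d h h $      expand S -> d N
   6  $ N d    d e d d h h $      match d
   7  $ N      e d d h h $        expand N -> e S
   8  $ S e    e d d h h $        match e
   9  $ S      d d h h $          expand S -> d N
  10  $ N d    d d h h $          match d
  11  $ N      d h h $            expand N -> H h
  12  $ h H    d h h $            expand H -> S
  13  $ h S    d h h $            expand S -> d N
  14  $ h N d  d h h $            match d
  15  $ h N    h h $              expand N -> H h
  16  $ h h H  h h $              expand H -> ε
  17  $ h h    h h $              match h
  18  $ h      h $                match h
Accept reached after 18 steps.

18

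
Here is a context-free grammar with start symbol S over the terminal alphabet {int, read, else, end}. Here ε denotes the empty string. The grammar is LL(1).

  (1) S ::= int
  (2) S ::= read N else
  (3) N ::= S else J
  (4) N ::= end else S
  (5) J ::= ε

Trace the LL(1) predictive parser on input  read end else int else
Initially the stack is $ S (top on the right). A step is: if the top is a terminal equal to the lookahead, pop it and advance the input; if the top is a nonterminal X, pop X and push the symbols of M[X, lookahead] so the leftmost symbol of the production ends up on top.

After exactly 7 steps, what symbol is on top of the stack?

else

     Stack              Input                     Action
  1  $ S                read end else int else $  expand S ::= read N else
  2  $ else N read      read end else int else $  match read
  3  $ else N           end else int else $       expand N ::= end else S
  4  $ else S else end  end else int else $       match end
  5  $ else S else      else int else $           match else
  6  $ else S           int else $                expand S ::= int
  7  $ else int         int else $                match int
Stack after step 7: $ else (top = else).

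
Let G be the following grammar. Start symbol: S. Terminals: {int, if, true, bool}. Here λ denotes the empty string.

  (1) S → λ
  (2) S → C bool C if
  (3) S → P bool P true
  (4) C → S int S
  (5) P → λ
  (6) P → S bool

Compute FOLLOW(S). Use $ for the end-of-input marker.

{$, bool, if, int}

FIRST(S): from S→λ we get {λ}; from S→C bool C if we get {bool, int}; from S→P bool P true we get {bool, int}. So FIRST(S) = {λ, bool, int}.
FIRST(C): from C→S int S we get {bool, int}. So FIRST(C) = {bool, int}.
FIRST(P): from P→λ we get {λ}; from P→S bool we get {bool, int}. So FIRST(P) = {λ, bool, int}.
FOLLOW(S) includes $ since S is the start symbol.
FOLLOW(C): in S→C bool C if (occurrence 1), C is followed by bool C if with FIRST {bool}; in S→C bool C if (occurrence 2), C is followed by if with FIRST {if}. Thus FOLLOW(C) = {bool, if}.
FOLLOW(S): in C→S int S (occurrence 1), S is followed by int S with FIRST {int}; in C→S int S (occurrence 2), the suffix after S is empty, so FOLLOW(S) ⊇ FOLLOW(C) = {bool, if}; in P→S bool, S is followed by bool with FIRST {bool}. Thus FOLLOW(S) = {$, bool, if, int}.
FOLLOW(P): in S→P bool P true (occurrence 1), P is followed by bool P true with FIRST {bool}; in S→P bool P true (occurrence 2), P is followed by true with FIRST {true}. Thus FOLLOW(P) = {bool, true}.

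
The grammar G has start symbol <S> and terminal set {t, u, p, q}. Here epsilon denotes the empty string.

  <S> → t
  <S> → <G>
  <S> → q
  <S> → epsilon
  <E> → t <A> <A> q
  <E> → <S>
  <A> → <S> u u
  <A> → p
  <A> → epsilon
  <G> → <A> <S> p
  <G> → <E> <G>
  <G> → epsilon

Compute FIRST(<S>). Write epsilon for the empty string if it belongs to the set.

{epsilon, p, q, t, u}

FIRST(<S>) = {epsilon, p, q, t, u}  (via <G>)
FIRST(<E>) = {epsilon, p, q, t, u}  (via <S>)
FIRST(<A>) = {epsilon, p, q, t, u}  (via <S> u u)
FIRST(<G>) = {epsilon, p, q, t, u}  (via <A> <S> p, <E> <G>)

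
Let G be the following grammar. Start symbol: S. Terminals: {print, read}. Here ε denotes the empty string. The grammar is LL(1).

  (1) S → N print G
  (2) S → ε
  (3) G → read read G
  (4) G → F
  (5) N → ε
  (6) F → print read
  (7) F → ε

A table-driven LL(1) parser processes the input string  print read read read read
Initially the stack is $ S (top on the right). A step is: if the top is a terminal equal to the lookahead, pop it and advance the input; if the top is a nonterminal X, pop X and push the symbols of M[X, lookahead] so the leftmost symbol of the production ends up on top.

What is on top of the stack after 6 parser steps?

G

step 1: stack=$ S  input=print read read read read $  — expand S → N print G
step 2: stack=$ G print N  input=print read read read read $  — expand N → ε
step 3: stack=$ G print  input=print read read read read $  — match print
step 4: stack=$ G  input=read read read read $  — expand G → read read G
step 5: stack=$ G read read  input=read read read read $  — match read
step 6: stack=$ G read  input=read read read $  — match read
Stack after step 6: $ G (top = G).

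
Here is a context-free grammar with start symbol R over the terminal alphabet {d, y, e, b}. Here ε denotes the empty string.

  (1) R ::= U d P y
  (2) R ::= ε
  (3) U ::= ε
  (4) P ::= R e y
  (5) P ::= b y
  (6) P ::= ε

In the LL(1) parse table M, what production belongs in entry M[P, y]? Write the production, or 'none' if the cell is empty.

FIRST(U): from U::=ε we get {ε}. So FIRST(U) = {ε}.
FIRST(R): from R::=U d P y we get {d}; from R::=ε we get {ε}. So FIRST(R) = {ε, d}.
FIRST(P): from P::=R e y we get {d, e}; from P::=b y we get {b}; from P::=ε we get {ε}. So FIRST(P) = {ε, b, d, e}.
FOLLOW(R) includes $ since R is the start symbol.
FOLLOW(P): in R::=U d P y, P is followed by y with FIRST {y}. Thus FOLLOW(P) = {y}.
For P ::= R e y: FIRST(R e y) = {d, e}, so it goes in M[P, t] for t ∈ {d, e}.
For P ::= b y: FIRST(b y) = {b}, so it goes in M[P, t] for t ∈ {b}.
For P ::= ε: FIRST(ε) = {ε}, so it goes in M[P, t] for t ∈ {}; since ε ∈ FIRST, also for every t ∈ FOLLOW(P) = {y}.

P ::= ε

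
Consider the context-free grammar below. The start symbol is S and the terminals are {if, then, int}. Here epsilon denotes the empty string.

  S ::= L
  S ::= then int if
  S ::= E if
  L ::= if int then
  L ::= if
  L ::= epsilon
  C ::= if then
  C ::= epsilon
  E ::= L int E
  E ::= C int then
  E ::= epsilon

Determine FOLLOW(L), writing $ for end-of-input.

{$, int}

FIRST(L): from L::=if int then we get {if}; from L::=if we get {if}; from L::=epsilon we get {epsilon}. So FIRST(L) = {epsilon, if}.
FIRST(C): from C::=if then we get {if}; from C::=epsilon we get {epsilon}. So FIRST(C) = {epsilon, if}.
FIRST(E): from E::=L int E we get {if, int}; from E::=C int then we get {if, int}; from E::=epsilon we get {epsilon}. So FIRST(E) = {epsilon, if, int}.
FIRST(S): from S::=L we get {epsilon, if}; from S::=then int if we get {then}; from S::=E if we get {if, int}. So FIRST(S) = {epsilon, if, int, then}.
FOLLOW(S) includes $ since S is the start symbol.
FOLLOW(S): S appears on no right-hand side. Thus FOLLOW(S) = {$}.
FOLLOW(L): in S::=L, the suffix after L is empty, so FOLLOW(L) ⊇ FOLLOW(S) = {$}; in E::=L int E, L is followed by int E with FIRST {int}. Thus FOLLOW(L) = {$, int}.
FOLLOW(C): in E::=C int then, C is followed by int then with FIRST {int}. Thus FOLLOW(C) = {int}.
FOLLOW(E): in S::=E if, E is followed by if with FIRST {if}; in E::=L int E, the suffix after E is empty (adds nothing new). Thus FOLLOW(E) = {if}.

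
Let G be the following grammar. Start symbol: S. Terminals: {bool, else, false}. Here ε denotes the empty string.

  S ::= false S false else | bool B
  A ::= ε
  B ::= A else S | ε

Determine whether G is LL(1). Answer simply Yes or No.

Yes

FIRST(S) = {bool, false}
FIRST(A) = {ε}
FIRST(B) = {ε, else}
FOLLOW(S) = {$, false}
FOLLOW(A) = {else}
FOLLOW(B) = {$, false}
Each cell of M receives at most one production.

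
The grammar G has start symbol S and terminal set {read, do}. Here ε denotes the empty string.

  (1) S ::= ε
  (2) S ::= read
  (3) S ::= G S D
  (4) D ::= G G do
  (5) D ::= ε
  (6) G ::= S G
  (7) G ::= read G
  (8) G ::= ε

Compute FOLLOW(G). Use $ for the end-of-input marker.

{$, do, read}

FIRST(S): from S::=ε we get {ε}; from S::=read we get {read}; from S::=G S D we get {ε, do, read}. So FIRST(S) = {ε, do, read}.
FIRST(G): from G::=S G we get {ε, do, read}; from G::=read G we get {read}; from G::=ε we get {ε}. So FIRST(G) = {ε, do, read}.
FIRST(D): from D::=G G do we get {do, read}; from D::=ε we get {ε}. So FIRST(D) = {ε, do, read}.
FOLLOW(S) includes $ since S is the start symbol.
FOLLOW(S): in S::=G S D, S is followed by D with FIRST {ε, do, read}; in S::=G S D, the suffix after S is nullable (adds nothing new); in G::=S G, S is followed by G with FIRST {ε, do, read}; in G::=S G, the suffix after S is nullable, so FOLLOW(S) ⊇ FOLLOW(G) = {$, do, read}. Thus FOLLOW(S) = {$, do, read}.
FOLLOW(D): in S::=G S D, the suffix after D is empty, so FOLLOW(D) ⊇ FOLLOW(S) = {$, do, read}. Thus FOLLOW(D) = {$, do, read}.
FOLLOW(G): in S::=G S D, G is followed by S D with FIRST {ε, do, read}; in S::=G S D, the suffix after G is nullable, so FOLLOW(G) ⊇ FOLLOW(S) = {$, do, read}; in D::=G G do (occurrence 1), G is followed by G do with FIRST {do, read}; in D::=G G do (occurrence 2), G is followed by do with FIRST {do}; in G::=S G, the suffix after G is empty (adds nothing new); in G::=read G, the suffix after G is empty (adds nothing new). Thus FOLLOW(G) = {$, do, read}.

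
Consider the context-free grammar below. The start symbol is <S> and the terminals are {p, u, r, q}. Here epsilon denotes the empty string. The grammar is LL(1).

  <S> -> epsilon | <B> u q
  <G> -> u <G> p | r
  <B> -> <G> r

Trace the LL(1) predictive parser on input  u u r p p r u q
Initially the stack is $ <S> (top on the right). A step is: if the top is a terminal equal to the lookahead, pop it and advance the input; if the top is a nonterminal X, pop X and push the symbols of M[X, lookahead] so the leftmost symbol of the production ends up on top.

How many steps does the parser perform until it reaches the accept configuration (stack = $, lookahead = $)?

13

      Stack              Input              Action
   1  $ <S>              u u r p p r u q $  expand <S> -> <B> u q
   2  $ q u <B>          u u r p p r u q $  expand <B> -> <G> r
   3  $ q u r <G>        u u r p p r u q $  expand <G> -> u <G> p
   4  $ q u r p <G> u    u u r p p r u q $  match u
   5  $ q u r p <G>      u r p p r u q $    expand <G> -> u <G> p
   6  $ q u r p p <G> u  u r p p r u q $    match u
   7  $ q u r p p <G>    r p p r u q $      expand <G> -> r
   8  $ q u r p p r      r p p r u q $      match r
   9  $ q u r p p        p p r u q $        match p
  10  $ q u r p          p r u q $          match p
  11  $ q u r            r u q $            match r
  12  $ q u              u q $              match u
  13  $ q                q $                match q
Accept reached after 13 steps.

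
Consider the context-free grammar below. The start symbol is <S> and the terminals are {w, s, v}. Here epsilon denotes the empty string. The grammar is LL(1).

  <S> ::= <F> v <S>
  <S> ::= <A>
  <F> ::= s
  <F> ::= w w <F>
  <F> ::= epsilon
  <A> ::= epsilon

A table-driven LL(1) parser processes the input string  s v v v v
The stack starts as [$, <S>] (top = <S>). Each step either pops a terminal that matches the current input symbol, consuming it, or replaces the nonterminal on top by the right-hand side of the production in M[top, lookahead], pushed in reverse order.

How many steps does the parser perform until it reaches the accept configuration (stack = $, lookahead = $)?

15

step 1: stack=$ <S>  input=s v v v v $  — expand <S> ::= <F> v <S>
step 2: stack=$ <S> v <F>  input=s v v v v $  — expand <F> ::= s
step 3: stack=$ <S> v s  input=s v v v v $  — match s
step 4: stack=$ <S> v  input=v v v v $  — match v
step 5: stack=$ <S>  input=v v v $  — expand <S> ::= <F> v <S>
step 6: stack=$ <S> v <F>  input=v v v $  — expand <F> ::= epsilon
step 7: stack=$ <S> v  input=v v v $  — match v
step 8: stack=$ <S>  input=v v $  — expand <S> ::= <F> v <S>
step 9: stack=$ <S> v <F>  input=v v $  — expand <F> ::= epsilon
step 10: stack=$ <S> v  input=v v $  — match v
step 11: stack=$ <S>  input=v $  — expand <S> ::= <F> v <S>
step 12: stack=$ <S> v <F>  input=v $  — expand <F> ::= epsilon
step 13: stack=$ <S> v  input=v $  — match v
step 14: stack=$ <S>  input=$  — expand <S> ::= <A>
step 15: stack=$ <A>  input=$  — expand <A> ::= epsilon
Accept reached after 15 steps.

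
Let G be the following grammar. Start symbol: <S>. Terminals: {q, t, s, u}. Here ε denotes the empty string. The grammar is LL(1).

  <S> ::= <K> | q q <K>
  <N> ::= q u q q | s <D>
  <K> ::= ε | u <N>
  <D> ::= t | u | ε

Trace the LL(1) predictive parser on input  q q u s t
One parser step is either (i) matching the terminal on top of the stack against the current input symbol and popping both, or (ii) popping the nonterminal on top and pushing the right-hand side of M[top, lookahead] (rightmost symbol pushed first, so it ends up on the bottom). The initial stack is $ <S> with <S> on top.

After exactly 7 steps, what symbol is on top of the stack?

     Stack      Input        Action
  1  $ <S>      q q u s t $  expand <S> ::= q q <K>
  2  $ <K> q q  q q u s t $  match q
  3  $ <K> q    q u s t $    match q
  4  $ <K>      u s t $      expand <K> ::= u <N>
  5  $ <N> u    u s t $      match u
  6  $ <N>      s t $        expand <N> ::= s <D>
  7  $ <D> s    s t $        match s
Stack after step 7: $ <D> (top = <D>).

<D>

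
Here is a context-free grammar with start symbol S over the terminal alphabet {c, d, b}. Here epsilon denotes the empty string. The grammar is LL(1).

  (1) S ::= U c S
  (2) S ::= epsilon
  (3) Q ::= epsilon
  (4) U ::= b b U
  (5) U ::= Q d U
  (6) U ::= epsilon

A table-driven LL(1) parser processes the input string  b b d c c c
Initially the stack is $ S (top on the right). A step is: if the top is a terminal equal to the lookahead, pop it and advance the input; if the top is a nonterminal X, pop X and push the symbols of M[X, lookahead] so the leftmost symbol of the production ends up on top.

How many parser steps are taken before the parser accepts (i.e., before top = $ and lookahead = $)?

step 1: stack=$ S  input=b b d c c c $  — expand S ::= U c S
step 2: stack=$ S c U  input=b b d c c c $  — expand U ::= b b U
step 3: stack=$ S c U b b  input=b b d c c c $  — match b
step 4: stack=$ S c U b  input=b d c c c $  — match b
step 5: stack=$ S c U  input=d c c c $  — expand U ::= Q d U
step 6: stack=$ S c U d Q  input=d c c c $  — expand Q ::= epsilon
step 7: stack=$ S c U d  input=d c c c $  — match d
step 8: stack=$ S c U  input=c c c $  — expand U ::= epsilon
step 9: stack=$ S c  input=c c c $  — match c
step 10: stack=$ S  input=c c $  — expand S ::= U c S
step 11: stack=$ S c U  input=c c $  — expand U ::= epsilon
step 12: stack=$ S c  input=c c $  — match c
step 13: stack=$ S  input=c $  — expand S ::= U c S
step 14: stack=$ S c U  input=c $  — expand U ::= epsilon
step 15: stack=$ S c  input=c $  — match c
step 16: stack=$ S  input=$  — expand S ::= epsilon
Accept reached after 16 steps.

16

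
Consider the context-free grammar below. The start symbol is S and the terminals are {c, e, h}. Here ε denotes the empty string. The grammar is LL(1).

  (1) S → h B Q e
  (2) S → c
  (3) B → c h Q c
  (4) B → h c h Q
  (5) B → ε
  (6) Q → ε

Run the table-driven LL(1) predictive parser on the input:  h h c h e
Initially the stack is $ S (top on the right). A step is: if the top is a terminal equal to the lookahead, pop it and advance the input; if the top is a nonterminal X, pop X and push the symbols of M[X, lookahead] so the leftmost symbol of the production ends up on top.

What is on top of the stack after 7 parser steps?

     Stack          Input        Action
  1  $ S            h h c h e $  expand S → h B Q e
  2  $ e Q B h      h h c h e $  match h
  3  $ e Q B        h c h e $    expand B → h c h Q
  4  $ e Q Q h c h  h c h e $    match h
  5  $ e Q Q h c    c h e $      match c
  6  $ e Q Q h      h e $        match h
  7  $ e Q Q        e $          expand Q → ε
Stack after step 7: $ e Q (top = Q).

Q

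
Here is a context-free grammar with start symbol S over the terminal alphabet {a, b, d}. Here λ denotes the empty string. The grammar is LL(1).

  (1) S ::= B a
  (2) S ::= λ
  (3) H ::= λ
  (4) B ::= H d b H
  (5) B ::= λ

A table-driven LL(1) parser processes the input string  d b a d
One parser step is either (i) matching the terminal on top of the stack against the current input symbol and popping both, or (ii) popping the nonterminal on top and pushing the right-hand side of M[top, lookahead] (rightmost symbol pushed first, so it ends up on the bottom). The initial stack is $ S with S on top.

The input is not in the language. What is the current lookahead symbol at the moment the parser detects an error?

step 1: stack=$ S  input=d b a d $  — expand S ::= B a
step 2: stack=$ a B  input=d b a d $  — expand B ::= H d b H
step 3: stack=$ a H b d H  input=d b a d $  — expand H ::= λ
step 4: stack=$ a H b d  input=d b a d $  — match d
step 5: stack=$ a H b  input=b a d $  — match b
step 6: stack=$ a H  input=a d $  — expand H ::= λ
step 7: stack=$ a  input=a d $  — match a
step 8: stack=$  input=d $  — error: stack empty but input remains

d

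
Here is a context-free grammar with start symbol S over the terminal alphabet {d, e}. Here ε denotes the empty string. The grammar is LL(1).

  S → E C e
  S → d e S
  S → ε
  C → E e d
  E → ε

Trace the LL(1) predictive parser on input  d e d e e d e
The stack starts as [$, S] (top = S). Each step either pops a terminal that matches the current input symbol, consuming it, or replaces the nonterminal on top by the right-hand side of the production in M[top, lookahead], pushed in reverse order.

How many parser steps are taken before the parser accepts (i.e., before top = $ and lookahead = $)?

      Stack      Input            Action
   1  $ S        d e d e e d e $  expand S → d e S
   2  $ S e d    d e d e e d e $  match d
   3  $ S e      e d e e d e $    match e
   4  $ S        d e e d e $      expand S → d e S
   5  $ S e d    d e e d e $      match d
   6  $ S e      e e d e $        match e
   7  $ S        e d e $          expand S → E C e
   8  $ e C E    e d e $          expand E → ε
   9  $ e C      e d e $          expand C → E e d
  10  $ e d e E  e d e $          expand E → ε
  11  $ e d e    e d e $          match e
  12  $ e d      d e $            match d
  13  $ e        e $              match e
Accept reached after 13 steps.

13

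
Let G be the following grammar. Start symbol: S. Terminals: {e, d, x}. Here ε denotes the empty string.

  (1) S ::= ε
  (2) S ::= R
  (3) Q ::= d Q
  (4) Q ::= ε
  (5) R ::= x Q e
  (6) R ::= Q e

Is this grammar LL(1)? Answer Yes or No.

FIRST(S) = {ε, d, e, x}
FIRST(Q) = {ε, d}
FIRST(R) = {d, e, x}
FOLLOW(S) = {$}
FOLLOW(Q) = {e}
FOLLOW(R) = {$}
Each cell of M receives at most one production.

Yes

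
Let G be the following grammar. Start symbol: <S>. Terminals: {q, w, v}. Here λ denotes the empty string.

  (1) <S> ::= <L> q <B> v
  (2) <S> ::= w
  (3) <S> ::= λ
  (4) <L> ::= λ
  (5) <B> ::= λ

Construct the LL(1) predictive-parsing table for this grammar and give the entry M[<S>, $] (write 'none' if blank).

FIRST(<L>): from <L>::=λ we get {λ}. So FIRST(<L>) = {λ}.
FIRST(<B>): from <B>::=λ we get {λ}. So FIRST(<B>) = {λ}.
FIRST(<S>): from <S>::=<L> q <B> v we get {q}; from <S>::=w we get {w}; from <S>::=λ we get {λ}. So FIRST(<S>) = {λ, q, w}.
FOLLOW(<S>) includes $ since <S> is the start symbol.
FOLLOW(<S>): <S> appears on no right-hand side. Thus FOLLOW(<S>) = {$}.
For <S> ::= <L> q <B> v: FIRST(<L> q <B> v) = {q}, so it goes in M[<S>, t] for t ∈ {q}.
For <S> ::= w: FIRST(w) = {w}, so it goes in M[<S>, t] for t ∈ {w}.
For <S> ::= λ: FIRST(λ) = {λ}, so it goes in M[<S>, t] for t ∈ {}; since λ ∈ FIRST, also for every t ∈ FOLLOW(<S>) = {$}.

<S> ::= λ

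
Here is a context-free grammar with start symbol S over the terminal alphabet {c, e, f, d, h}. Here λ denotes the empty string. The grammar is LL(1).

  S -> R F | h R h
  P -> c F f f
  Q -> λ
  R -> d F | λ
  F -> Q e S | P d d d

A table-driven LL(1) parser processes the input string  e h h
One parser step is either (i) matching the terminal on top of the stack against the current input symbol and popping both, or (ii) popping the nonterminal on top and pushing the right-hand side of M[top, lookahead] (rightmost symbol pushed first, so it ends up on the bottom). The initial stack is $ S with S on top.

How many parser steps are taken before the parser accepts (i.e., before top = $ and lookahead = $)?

step 1: stack=$ S  input=e h h $  — expand S -> R F
step 2: stack=$ F R  input=e h h $  — expand R -> λ
step 3: stack=$ F  input=e h h $  — expand F -> Q e S
step 4: stack=$ S e Q  input=e h h $  — expand Q -> λ
step 5: stack=$ S e  input=e h h $  — match e
step 6: stack=$ S  input=h h $  — expand S -> h R h
step 7: stack=$ h R h  input=h h $  — match h
step 8: stack=$ h R  input=h $  — expand R -> λ
step 9: stack=$ h  input=h $  — match h
Accept reached after 9 steps.

9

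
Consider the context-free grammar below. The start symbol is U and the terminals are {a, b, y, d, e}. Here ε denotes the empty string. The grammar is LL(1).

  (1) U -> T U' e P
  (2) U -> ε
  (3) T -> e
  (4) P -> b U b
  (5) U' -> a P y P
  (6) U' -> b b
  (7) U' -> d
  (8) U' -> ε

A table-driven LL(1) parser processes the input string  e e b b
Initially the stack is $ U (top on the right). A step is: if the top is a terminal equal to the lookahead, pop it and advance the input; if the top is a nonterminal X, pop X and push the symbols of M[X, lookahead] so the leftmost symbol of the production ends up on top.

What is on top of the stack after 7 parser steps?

U

     Stack       Input      Action
  1  $ U         e e b b $  expand U -> T U' e P
  2  $ P e U' T  e e b b $  expand T -> e
  3  $ P e U' e  e e b b $  match e
  4  $ P e U'    e b b $    expand U' -> ε
  5  $ P e       e b b $    match e
  6  $ P         b b $      expand P -> b U b
  7  $ b U b     b b $      match b
Stack after step 7: $ b U (top = U).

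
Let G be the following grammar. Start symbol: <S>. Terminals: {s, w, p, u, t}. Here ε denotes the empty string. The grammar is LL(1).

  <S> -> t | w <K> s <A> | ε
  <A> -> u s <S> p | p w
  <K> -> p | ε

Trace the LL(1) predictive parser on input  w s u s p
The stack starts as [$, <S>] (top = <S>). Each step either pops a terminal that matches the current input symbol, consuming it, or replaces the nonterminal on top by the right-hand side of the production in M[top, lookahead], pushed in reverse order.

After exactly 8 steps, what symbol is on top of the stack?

     Stack          Input        Action
  1  $ <S>          w s u s p $  expand <S> -> w <K> s <A>
  2  $ <A> s <K> w  w s u s p $  match w
  3  $ <A> s <K>    s u s p $    expand <K> -> ε
  4  $ <A> s        s u s p $    match s
  5  $ <A>          u s p $      expand <A> -> u s <S> p
  6  $ p <S> s u    u s p $      match u
  7  $ p <S> s      s p $        match s
  8  $ p <S>        p $          expand <S> -> ε
Stack after step 8: $ p (top = p).

p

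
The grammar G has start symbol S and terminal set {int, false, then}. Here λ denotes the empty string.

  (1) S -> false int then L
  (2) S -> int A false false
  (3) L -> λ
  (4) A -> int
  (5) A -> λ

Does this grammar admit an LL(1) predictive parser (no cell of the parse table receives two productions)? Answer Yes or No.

Yes

FIRST(S) = {false, int}
FIRST(L) = {λ}
FIRST(A) = {λ, int}
FOLLOW(S) = {$}
FOLLOW(L) = {$}
FOLLOW(A) = {false}
Each cell of M receives at most one production.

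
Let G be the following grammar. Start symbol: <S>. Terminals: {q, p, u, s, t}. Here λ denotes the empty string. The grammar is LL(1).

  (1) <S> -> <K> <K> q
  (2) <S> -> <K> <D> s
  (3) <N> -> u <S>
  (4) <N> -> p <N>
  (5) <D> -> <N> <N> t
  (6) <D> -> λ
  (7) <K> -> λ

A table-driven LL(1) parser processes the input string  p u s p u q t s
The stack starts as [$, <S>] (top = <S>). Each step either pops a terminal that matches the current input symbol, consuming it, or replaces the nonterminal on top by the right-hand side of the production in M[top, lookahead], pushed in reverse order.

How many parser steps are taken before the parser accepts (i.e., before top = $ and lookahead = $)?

21

      Stack                Input              Action
   1  $ <S>                p u s p u q t s $  expand <S> -> <K> <D> s
   2  $ s <D> <K>          p u s p u q t s $  expand <K> -> λ
   3  $ s <D>              p u s p u q t s $  expand <D> -> <N> <N> t
   4  $ s t <N> <N>        p u s p u q t s $  expand <N> -> p <N>
   5  $ s t <N> <N> p      p u s p u q t s $  match p
   6  $ s t <N> <N>        u s p u q t s $    expand <N> -> u <S>
   7  $ s t <N> <S> u      u s p u q t s $    match u
   8  $ s t <N> <S>        s p u q t s $      expand <S> -> <K> <D> s
   9  $ s t <N> s <D> <K>  s p u q t s $      expand <K> -> λ
  10  $ s t <N> s <D>      s p u q t s $      expand <D> -> λ
  11  $ s t <N> s          s p u q t s $      match s
  12  $ s t <N>            p u q t s $        expand <N> -> p <N>
  13  $ s t <N> p          p u q t s $        match p
  14  $ s t <N>            u q t s $          expand <N> -> u <S>
  15  $ s t <S> u          u q t s $          match u
  16  $ s t <S>            q t s $            expand <S> -> <K> <K> q
  17  $ s t q <K> <K>      q t s $            expand <K> -> λ
  18  $ s t q <K>          q t s $            expand <K> -> λ
  19  $ s t q              q t s $            match q
  20  $ s t                t s $              match t
  21  $ s                  s $                match s
Accept reached after 21 steps.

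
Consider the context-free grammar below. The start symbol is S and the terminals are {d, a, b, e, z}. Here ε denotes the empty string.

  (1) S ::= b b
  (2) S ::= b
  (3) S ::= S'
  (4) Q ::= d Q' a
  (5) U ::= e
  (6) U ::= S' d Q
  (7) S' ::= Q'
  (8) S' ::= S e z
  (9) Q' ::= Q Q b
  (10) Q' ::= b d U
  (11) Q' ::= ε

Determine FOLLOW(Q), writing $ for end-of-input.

FIRST(Q): from Q::=d Q' a we get {d}. So FIRST(Q) = {d}.
FIRST(Q'): from Q'::=Q Q b we get {d}; from Q'::=b d U we get {b}; from Q'::=ε we get {ε}. So FIRST(Q') = {ε, b, d}.
FIRST(S): from S::=b b we get {b}; from S::=b we get {b}; from S::=S' we get {ε, b, d, e}. So FIRST(S) = {ε, b, d, e}.
FIRST(S'): from S'::=Q' we get {ε, b, d}; from S'::=S e z we get {b, d, e}. So FIRST(S') = {ε, b, d, e}.
FIRST(U): from U::=e we get {e}; from U::=S' d Q we get {b, d, e}. So FIRST(U) = {b, d, e}.
FOLLOW(S) includes $ since S is the start symbol.
FOLLOW(S): in S'::=S e z, S is followed by e z with FIRST {e}. Thus FOLLOW(S) = {$, e}.
FOLLOW(S'): in S::=S', the suffix after S' is empty, so FOLLOW(S') ⊇ FOLLOW(S) = {$, e}; in U::=S' d Q, S' is followed by d Q with FIRST {d}. Thus FOLLOW(S') = {$, d, e}.
FOLLOW(Q'): in Q::=d Q' a, Q' is followed by a with FIRST {a}; in S'::=Q', the suffix after Q' is empty, so FOLLOW(Q') ⊇ FOLLOW(S') = {$, d, e}. Thus FOLLOW(Q') = {$, a, d, e}.
FOLLOW(U): in Q'::=b d U, the suffix after U is empty, so FOLLOW(U) ⊇ FOLLOW(Q') = {$, a, d, e}. Thus FOLLOW(U) = {$, a, d, e}.
FOLLOW(Q): in U::=S' d Q, the suffix after Q is empty, so FOLLOW(Q) ⊇ FOLLOW(U) = {$, a, d, e}; in Q'::=Q Q b (occurrence 1), Q is followed by Q b with FIRST {d}; in Q'::=Q Q b (occurrence 2), Q is followed by b with FIRST {b}. Thus FOLLOW(Q) = {$, a, b, d, e}.

{$, a, b, d, e}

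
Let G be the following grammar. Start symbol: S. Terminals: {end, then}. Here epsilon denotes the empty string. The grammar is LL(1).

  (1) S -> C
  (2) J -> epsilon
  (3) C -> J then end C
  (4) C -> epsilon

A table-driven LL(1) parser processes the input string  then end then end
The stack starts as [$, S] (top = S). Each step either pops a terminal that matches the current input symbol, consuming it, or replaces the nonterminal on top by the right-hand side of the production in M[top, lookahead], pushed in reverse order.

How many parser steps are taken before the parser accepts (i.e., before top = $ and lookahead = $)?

10

step 1: stack=$ S  input=then end then end $  — expand S -> C
step 2: stack=$ C  input=then end then end $  — expand C -> J then end C
step 3: stack=$ C end then J  input=then end then end $  — expand J -> epsilon
step 4: stack=$ C end then  input=then end then end $  — match then
step 5: stack=$ C end  input=end then end $  — match end
step 6: stack=$ C  input=then end $  — expand C -> J then end C
step 7: stack=$ C end then J  input=then end $  — expand J -> epsilon
step 8: stack=$ C end then  input=then end $  — match then
step 9: stack=$ C end  input=end $  — match end
step 10: stack=$ C  input=$  — expand C -> epsilon
Accept reached after 10 steps.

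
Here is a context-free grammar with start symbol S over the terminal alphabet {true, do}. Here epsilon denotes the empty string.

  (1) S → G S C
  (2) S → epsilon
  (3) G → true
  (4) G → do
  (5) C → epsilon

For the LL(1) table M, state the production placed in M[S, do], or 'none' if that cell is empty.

FIRST(G): from G→true we get {true}; from G→do we get {do}. So FIRST(G) = {do, true}.
FIRST(C): from C→epsilon we get {epsilon}. So FIRST(C) = {epsilon}.
FIRST(S): from S→G S C we get {do, true}; from S→epsilon we get {epsilon}. So FIRST(S) = {epsilon, do, true}.
FOLLOW(S) includes $ since S is the start symbol.
FOLLOW(S): in S→G S C, S is followed by C with FIRST {epsilon}; in S→G S C, the suffix after S is nullable (adds nothing new). Thus FOLLOW(S) = {$}.
For S → G S C: FIRST(G S C) = {do, true}, so it goes in M[S, t] for t ∈ {do, true}.
For S → epsilon: FIRST(epsilon) = {epsilon}, so it goes in M[S, t] for t ∈ {}; since epsilon ∈ FIRST, also for every t ∈ FOLLOW(S) = {$}.

S → G S C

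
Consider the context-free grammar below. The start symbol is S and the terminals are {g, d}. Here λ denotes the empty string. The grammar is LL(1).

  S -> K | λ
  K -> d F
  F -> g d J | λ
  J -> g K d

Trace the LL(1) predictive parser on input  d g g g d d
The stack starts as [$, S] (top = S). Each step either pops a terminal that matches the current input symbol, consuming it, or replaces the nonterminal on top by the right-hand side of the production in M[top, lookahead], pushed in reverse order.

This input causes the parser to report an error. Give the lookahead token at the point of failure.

     Stack    Input          Action
  1  $ S      d g g g d d $  expand S -> K
  2  $ K      d g g g d d $  expand K -> d F
  3  $ F d    d g g g d d $  match d
  4  $ F      g g g d d $    expand F -> g d J
  5  $ J d g  g g g d d $    match g
  6  $ J d    g g d d $      error: top is terminal d but lookahead is g

g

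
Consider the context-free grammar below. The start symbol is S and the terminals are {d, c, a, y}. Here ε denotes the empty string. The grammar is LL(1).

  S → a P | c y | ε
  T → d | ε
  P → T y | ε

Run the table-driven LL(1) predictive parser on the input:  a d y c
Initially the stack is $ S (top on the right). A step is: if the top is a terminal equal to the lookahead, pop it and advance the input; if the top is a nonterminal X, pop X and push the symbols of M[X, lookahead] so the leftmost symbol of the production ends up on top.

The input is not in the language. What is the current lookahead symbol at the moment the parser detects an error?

c

step 1: stack=$ S  input=a d y c $  — expand S → a P
step 2: stack=$ P a  input=a d y c $  — match a
step 3: stack=$ P  input=d y c $  — expand P → T y
step 4: stack=$ y T  input=d y c $  — expand T → d
step 5: stack=$ y d  input=d y c $  — match d
step 6: stack=$ y  input=y c $  — match y
step 7: stack=$  input=c $  — error: stack empty but input remains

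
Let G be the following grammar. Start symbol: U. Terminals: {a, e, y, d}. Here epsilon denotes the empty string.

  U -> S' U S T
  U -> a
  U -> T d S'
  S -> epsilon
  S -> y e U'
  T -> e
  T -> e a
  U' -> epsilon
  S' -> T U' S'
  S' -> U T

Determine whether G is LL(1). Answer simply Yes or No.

No

FIRST(U) = {a, e}
FIRST(S) = {epsilon, y}
FIRST(T) = {e}
FIRST(U') = {epsilon}
FIRST(S') = {a, e}
FOLLOW(U) = {$, e, y}
FOLLOW(S) = {e}
FOLLOW(T) = {$, a, d, e, y}
FOLLOW(U') = {a, e}
FOLLOW(S') = {$, a, e, y}
Cell M[S', e] receives both S' -> T U' S' and S' -> U T — the grammar is not LL(1).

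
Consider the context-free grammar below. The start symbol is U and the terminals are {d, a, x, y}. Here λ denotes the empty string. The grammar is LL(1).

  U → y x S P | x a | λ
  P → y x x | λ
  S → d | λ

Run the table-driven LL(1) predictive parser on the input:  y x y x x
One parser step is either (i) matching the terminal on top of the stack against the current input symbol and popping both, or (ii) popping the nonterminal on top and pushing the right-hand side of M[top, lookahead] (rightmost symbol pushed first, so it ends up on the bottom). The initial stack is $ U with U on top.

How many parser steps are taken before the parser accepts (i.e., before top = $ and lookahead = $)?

step 1: stack=$ U  input=y x y x x $  — expand U → y x S P
step 2: stack=$ P S x y  input=y x y x x $  — match y
step 3: stack=$ P S x  input=x y x x $  — match x
step 4: stack=$ P S  input=y x x $  — expand S → λ
step 5: stack=$ P  input=y x x $  — expand P → y x x
step 6: stack=$ x x y  input=y x x $  — match y
step 7: stack=$ x x  input=x x $  — match x
step 8: stack=$ x  input=x $  — match x
Accept reached after 8 steps.

8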